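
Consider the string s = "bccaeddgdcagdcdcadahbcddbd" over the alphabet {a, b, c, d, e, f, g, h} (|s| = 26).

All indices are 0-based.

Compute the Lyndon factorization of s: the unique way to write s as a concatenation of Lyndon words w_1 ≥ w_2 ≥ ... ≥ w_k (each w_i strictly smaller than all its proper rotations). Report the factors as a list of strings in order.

emit factor 1: 'bcc' (i=0, period=3)
emit factor 2: 'aeddgdcagdcdc' (i=3, period=13)
emit factor 3: 'adahbcddbd' (i=16, period=10)

["bcc", "aeddgdcagdcdc", "adahbcddbd"]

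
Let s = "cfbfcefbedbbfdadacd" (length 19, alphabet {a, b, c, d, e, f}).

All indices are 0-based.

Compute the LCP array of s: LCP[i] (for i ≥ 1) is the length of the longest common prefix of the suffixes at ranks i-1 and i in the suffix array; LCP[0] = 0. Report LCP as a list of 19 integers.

rank | idx | suffix
   0 |  16 | acd
   1 |  14 | adacd
   2 |  10 | bbfdadacd
   3 |   7 | bedbbfdadacd
   4 |   2 | bfcefbedbbfdadacd
   5 |  11 | bfdadacd
   6 |  17 | cd
   7 |   4 | cefbedbbfdadacd
   8 |   0 | cfbfcefbedbbfdadacd
   9 |  18 | d
  10 |  15 | dacd
  11 |  13 | dadacd
  12 |   9 | dbbfdadacd
  13 |   8 | edbbfdadacd
  14 |   5 | efbedbbfdadacd
  15 |   6 | fbedbbfdadacd
  16 |   1 | fbfcefbedbbfdadacd
  17 |   3 | fcefbedbbfdadacd
  18 |  12 | fdadacd

SA = [16, 14, 10, 7, 2, 11, 17, 4, 0, 18, 15, 13, 9, 8, 5, 6, 1, 3, 12]
i: (SA[i-1],SA[i]) lcp shared
  1: (16,14) 1 'a'
  2: (14,10) 0 ''
  3: (10,7) 1 'b'
  4: (7,2) 1 'b'
  5: (2,11) 2 'bf'
  6: (11,17) 0 ''
  7: (17,4) 1 'c'
  8: (4,0) 1 'c'
  9: (0,18) 0 ''
  10: (18,15) 1 'd'
  11: (15,13) 2 'da'
  12: (13,9) 1 'd'
  13: (9,8) 0 ''
  14: (8,5) 1 'e'
  15: (5,6) 0 ''
  16: (6,1) 2 'fb'
  17: (1,3) 1 'f'
  18: (3,12) 1 'f'

[0, 1, 0, 1, 1, 2, 0, 1, 1, 0, 1, 2, 1, 0, 1, 0, 2, 1, 1]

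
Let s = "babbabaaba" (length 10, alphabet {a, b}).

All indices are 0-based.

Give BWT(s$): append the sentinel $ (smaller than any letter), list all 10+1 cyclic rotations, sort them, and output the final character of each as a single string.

rank  rotation     last
    0  $babbabaaba  a
    1  a$babbabaab  b
    2  aaba$babbab  b
    3  aba$babbaba  a
    4  abaaba$babb  b
    5  abbabaaba$b  b
    6  ba$babbabaa  a
    7  baaba$babba  a
    8  babaaba$bab  b
    9  babbabaaba$  $
   10  bbabaaba$ba  a

abbabbaab$a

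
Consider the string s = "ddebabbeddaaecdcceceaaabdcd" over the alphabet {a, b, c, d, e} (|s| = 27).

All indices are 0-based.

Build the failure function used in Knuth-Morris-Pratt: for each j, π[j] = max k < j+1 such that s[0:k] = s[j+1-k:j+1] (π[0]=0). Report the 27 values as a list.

[0, 1, 0, 0, 0, 0, 0, 0, 1, 2, 0, 0, 0, 0, 1, 0, 0, 0, 0, 0, 0, 0, 0, 0, 1, 0, 1]

π[0] = 0
j=1 s[j]='d': π[1]=1 (border 'd')
j=2 s[j]='e': k: 1→0; π[2]=0 (border '')
j=3 s[j]='b': π[3]=0 (border '')
j=4 s[j]='a': π[4]=0 (border '')
j=5 s[j]='b': π[5]=0 (border '')
j=6 s[j]='b': π[6]=0 (border '')
j=7 s[j]='e': π[7]=0 (border '')
j=8 s[j]='d': π[8]=1 (border 'd')
j=9 s[j]='d': π[9]=2 (border 'dd')
j=10 s[j]='a': k: 2→1→0; π[10]=0 (border '')
j=11 s[j]='a': π[11]=0 (border '')
j=12 s[j]='e': π[12]=0 (border '')
j=13 s[j]='c': π[13]=0 (border '')
j=14 s[j]='d': π[14]=1 (border 'd')
j=15 s[j]='c': k: 1→0; π[15]=0 (border '')
j=16 s[j]='c': π[16]=0 (border '')
j=17 s[j]='e': π[17]=0 (border '')
j=18 s[j]='c': π[18]=0 (border '')
j=19 s[j]='e': π[19]=0 (border '')
j=20 s[j]='a': π[20]=0 (border '')
j=21 s[j]='a': π[21]=0 (border '')
j=22 s[j]='a': π[22]=0 (border '')
j=23 s[j]='b': π[23]=0 (border '')
j=24 s[j]='d': π[24]=1 (border 'd')
j=25 s[j]='c': k: 1→0; π[25]=0 (border '')
j=26 s[j]='d': π[26]=1 (border 'd')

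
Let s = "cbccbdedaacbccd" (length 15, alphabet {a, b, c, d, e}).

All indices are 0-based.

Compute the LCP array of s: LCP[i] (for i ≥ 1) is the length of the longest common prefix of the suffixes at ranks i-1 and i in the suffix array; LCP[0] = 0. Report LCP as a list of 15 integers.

[0, 1, 0, 3, 1, 0, 4, 2, 1, 2, 1, 0, 1, 1, 0]

sorted suffixes:
  #0 SA[0]=8  'aacbccd'
  #1 SA[1]=9  'acbccd'
  #2 SA[2]=1  'bccbdedaacbccd'
  #3 SA[3]=11  'bccd'
  #4 SA[4]=4  'bdedaacbccd'
  #5 SA[5]=0  'cbccbdedaacbccd'
  #6 SA[6]=10  'cbccd'
  #7 SA[7]=3  'cbdedaacbccd'
  #8 SA[8]=2  'ccbdedaacbccd'
  #9 SA[9]=12  'ccd'
  #10 SA[10]=13  'cd'
  #11 SA[11]=14  'd'
  #12 SA[12]=7  'daacbccd'
  #13 SA[13]=5  'dedaacbccd'
  #14 SA[14]=6  'edaacbccd'

SA = [8, 9, 1, 11, 4, 0, 10, 3, 2, 12, 13, 14, 7, 5, 6]
rank  pair      lcp
   1  s[8:],s[9:]  1  'a'
   2  s[9:],s[1:]  0  ''
   3  s[1:],s[11:]  3  'bcc'
   4  s[11:],s[4:]  1  'b'
   5  s[4:],s[0:]  0  ''
   6  s[0:],s[10:]  4  'cbcc'
   7  s[10:],s[3:]  2  'cb'
   8  s[3:],s[2:]  1  'c'
   9  s[2:],s[12:]  2  'cc'
  10  s[12:],s[13:]  1  'c'
  11  s[13:],s[14:]  0  ''
  12  s[14:],s[7:]  1  'd'
  13  s[7:],s[5:]  1  'd'
  14  s[5:],s[6:]  0  ''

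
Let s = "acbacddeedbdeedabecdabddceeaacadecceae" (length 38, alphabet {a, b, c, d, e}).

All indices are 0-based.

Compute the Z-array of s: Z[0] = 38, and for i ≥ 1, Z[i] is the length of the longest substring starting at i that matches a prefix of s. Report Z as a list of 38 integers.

[38, 0, 0, 2, 0, 0, 0, 0, 0, 0, 0, 0, 0, 0, 0, 1, 0, 0, 0, 0, 1, 0, 0, 0, 0, 0, 0, 1, 2, 0, 1, 0, 0, 0, 0, 0, 1, 0]

Z[0]=38
i=1: outside box; Z[1]=0
i=2: outside box; Z[2]=0
i=3: outside box; Z[3]=2 extend→box=[3,5)
i=4: min(r-i=1, Z[1]=0)=0; Z[4]=0
i=5: outside box; Z[5]=0
i=6: outside box; Z[6]=0
i=7: outside box; Z[7]=0
i=8: outside box; Z[8]=0
i=9: outside box; Z[9]=0
i=10: outside box; Z[10]=0
i=11: outside box; Z[11]=0
i=12: outside box; Z[12]=0
i=13: outside box; Z[13]=0
i=14: outside box; Z[14]=0
i=15: outside box; Z[15]=1 extend→box=[15,16)
i=16: outside box; Z[16]=0
i=17: outside box; Z[17]=0
i=18: outside box; Z[18]=0
i=19: outside box; Z[19]=0
i=20: outside box; Z[20]=1 extend→box=[20,21)
i=21: outside box; Z[21]=0
i=22: outside box; Z[22]=0
i=23: outside box; Z[23]=0
i=24: outside box; Z[24]=0
i=25: outside box; Z[25]=0
i=26: outside box; Z[26]=0
i=27: outside box; Z[27]=1 extend→box=[27,28)
i=28: outside box; Z[28]=2 extend→box=[28,30)
i=29: min(r-i=1, Z[1]=0)=0; Z[29]=0
i=30: outside box; Z[30]=1 extend→box=[30,31)
i=31: outside box; Z[31]=0
i=32: outside box; Z[32]=0
i=33: outside box; Z[33]=0
i=34: outside box; Z[34]=0
i=35: outside box; Z[35]=0
i=36: outside box; Z[36]=1 extend→box=[36,37)
i=37: outside box; Z[37]=0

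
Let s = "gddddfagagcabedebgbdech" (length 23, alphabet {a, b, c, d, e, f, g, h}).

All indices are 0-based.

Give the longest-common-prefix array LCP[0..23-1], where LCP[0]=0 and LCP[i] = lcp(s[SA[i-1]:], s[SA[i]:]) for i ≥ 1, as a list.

[0, 1, 2, 0, 1, 1, 0, 1, 0, 3, 2, 1, 2, 1, 0, 1, 1, 0, 0, 1, 1, 1, 0]

rank | idx | suffix
   0 |  11 | abedebgbdech
   1 |   6 | agagcabedebgbdech
   2 |   8 | agcabedebgbdech
   3 |  18 | bdech
   4 |  12 | bedebgbdech
   5 |  16 | bgbdech
   6 |  10 | cabedebgbdech
   7 |  21 | ch
   8 |   1 | ddddfagagcabedebgbdech
   9 |   2 | dddfagagcabedebgbdech
  10 |   3 | ddfagagcabedebgbdech
  11 |  14 | debgbdech
  12 |  19 | dech
  13 |   4 | dfagagcabedebgbdech
  14 |  15 | ebgbdech
  15 |  20 | ech
  16 |  13 | edebgbdech
  17 |   5 | fagagcabedebgbdech
  18 |   7 | gagcabedebgbdech
  19 |  17 | gbdech
  20 |   9 | gcabedebgbdech
  21 |   0 | gddddfagagcabedebgbdech
  22 |  22 | h

SA = [11, 6, 8, 18, 12, 16, 10, 21, 1, 2, 3, 14, 19, 4, 15, 20, 13, 5, 7, 17, 9, 0, 22]
[i] adj suffixes → lcp
  [1] 11/6 → 1 ('a')
  [2] 6/8 → 2 ('ag')
  [3] 8/18 → 0 ('')
  [4] 18/12 → 1 ('b')
  [5] 12/16 → 1 ('b')
  [6] 16/10 → 0 ('')
  [7] 10/21 → 1 ('c')
  [8] 21/1 → 0 ('')
  [9] 1/2 → 3 ('ddd')
  [10] 2/3 → 2 ('dd')
  [11] 3/14 → 1 ('d')
  [12] 14/19 → 2 ('de')
  [13] 19/4 → 1 ('d')
  [14] 4/15 → 0 ('')
  [15] 15/20 → 1 ('e')
  [16] 20/13 → 1 ('e')
  [17] 13/5 → 0 ('')
  [18] 5/7 → 0 ('')
  [19] 7/17 → 1 ('g')
  [20] 17/9 → 1 ('g')
  [21] 9/0 → 1 ('g')
  [22] 0/22 → 0 ('')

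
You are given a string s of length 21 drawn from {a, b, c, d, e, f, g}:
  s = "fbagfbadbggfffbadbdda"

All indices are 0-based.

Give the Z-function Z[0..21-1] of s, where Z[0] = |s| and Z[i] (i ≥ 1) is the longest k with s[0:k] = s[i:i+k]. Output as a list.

Z[0]=21
i=1: i≥r, start 0; Z[1]=0
i=2: i≥r, start 0; Z[2]=0
i=3: i≥r, start 0; Z[3]=0
i=4: i≥r, start 0; Z[4]=3 scan→box=[4,7)
i=5: min(r-i=2, Z[1]=0)=0; Z[5]=0
i=6: min(r-i=1, Z[2]=0)=0; Z[6]=0
i=7: i≥r, start 0; Z[7]=0
i=8: i≥r, start 0; Z[8]=0
i=9: i≥r, start 0; Z[9]=0
i=10: i≥r, start 0; Z[10]=0
i=11: i≥r, start 0; Z[11]=1 scan→box=[11,12)
i=12: i≥r, start 0; Z[12]=1 scan→box=[12,13)
i=13: i≥r, start 0; Z[13]=3 scan→box=[13,16)
i=14: min(r-i=2, Z[1]=0)=0; Z[14]=0
i=15: min(r-i=1, Z[2]=0)=0; Z[15]=0
i=16: i≥r, start 0; Z[16]=0
i=17: i≥r, start 0; Z[17]=0
i=18: i≥r, start 0; Z[18]=0
i=19: i≥r, start 0; Z[19]=0
i=20: i≥r, start 0; Z[20]=0

[21, 0, 0, 0, 3, 0, 0, 0, 0, 0, 0, 1, 1, 3, 0, 0, 0, 0, 0, 0, 0]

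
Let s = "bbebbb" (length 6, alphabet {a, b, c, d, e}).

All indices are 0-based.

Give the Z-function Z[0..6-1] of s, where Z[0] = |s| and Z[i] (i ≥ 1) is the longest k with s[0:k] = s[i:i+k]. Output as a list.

Z[0]=6
i=1: outside box; Z[1]=1 extend→box=[1,2)
i=2: outside box; Z[2]=0
i=3: outside box; Z[3]=2 extend→box=[3,5)
i=4: min(r-i=1, Z[1]=1)=1; Z[4]=2 extend→box=[4,6)
i=5: min(r-i=1, Z[1]=1)=1; Z[5]=1

[6, 1, 0, 2, 2, 1]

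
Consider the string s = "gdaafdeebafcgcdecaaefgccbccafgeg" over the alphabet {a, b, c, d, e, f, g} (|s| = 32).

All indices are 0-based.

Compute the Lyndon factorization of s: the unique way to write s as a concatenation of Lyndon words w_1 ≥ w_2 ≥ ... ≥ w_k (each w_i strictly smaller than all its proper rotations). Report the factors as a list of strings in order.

["g", "d", "aafdeebafcgcdec", "aaefgccbccafgeg"]

emit factor 1: 'g' (i=0, period=1)
emit factor 2: 'd' (i=1, period=1)
emit factor 3: 'aafdeebafcgcdec' (i=2, period=15)
emit factor 4: 'aaefgccbccafgeg' (i=17, period=15)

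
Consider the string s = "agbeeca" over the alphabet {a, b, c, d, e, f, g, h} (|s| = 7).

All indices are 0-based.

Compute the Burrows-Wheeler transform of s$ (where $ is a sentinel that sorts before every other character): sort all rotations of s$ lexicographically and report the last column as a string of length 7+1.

ac$geeba

rank  rotation  last
    0  $agbeeca  a
    1  a$agbeec  c
    2  agbeeca$  $
    3  beeca$ag  g
    4  ca$agbee  e
    5  eca$agbe  e
    6  eeca$agb  b
    7  gbeeca$a  a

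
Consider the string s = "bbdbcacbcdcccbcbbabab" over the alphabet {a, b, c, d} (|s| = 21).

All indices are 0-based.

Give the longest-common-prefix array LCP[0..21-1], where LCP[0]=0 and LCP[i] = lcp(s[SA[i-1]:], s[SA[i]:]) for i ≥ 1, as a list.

sorted suffixes:
  #0 SA[0]=19  'ab'
  #1 SA[1]=17  'abab'
  #2 SA[2]=5  'acbcdcccbcbbabab'
  #3 SA[3]=20  'b'
  #4 SA[4]=18  'bab'
  #5 SA[5]=16  'babab'
  #6 SA[6]=15  'bbabab'
  #7 SA[7]=0  'bbdbcacbcdcccbcbbabab'
  #8 SA[8]=3  'bcacbcdcccbcbbabab'
  #9 SA[9]=13  'bcbbabab'
  #10 SA[10]=7  'bcdcccbcbbabab'
  #11 SA[11]=1  'bdbcacbcdcccbcbbabab'
  #12 SA[12]=4  'cacbcdcccbcbbabab'
  #13 SA[13]=14  'cbbabab'
  #14 SA[14]=12  'cbcbbabab'
  #15 SA[15]=6  'cbcdcccbcbbabab'
  #16 SA[16]=11  'ccbcbbabab'
  #17 SA[17]=10  'cccbcbbabab'
  #18 SA[18]=8  'cdcccbcbbabab'
  #19 SA[19]=2  'dbcacbcdcccbcbbabab'
  #20 SA[20]=9  'dcccbcbbabab'

SA = [19, 17, 5, 20, 18, 16, 15, 0, 3, 13, 7, 1, 4, 14, 12, 6, 11, 10, 8, 2, 9]
i: (SA[i-1],SA[i]) lcp shared
  1: (19,17) 2 'ab'
  2: (17,5) 1 'a'
  3: (5,20) 0 ''
  4: (20,18) 1 'b'
  5: (18,16) 3 'bab'
  6: (16,15) 1 'b'
  7: (15,0) 2 'bb'
  8: (0,3) 1 'b'
  9: (3,13) 2 'bc'
  10: (13,7) 2 'bc'
  11: (7,1) 1 'b'
  12: (1,4) 0 ''
  13: (4,14) 1 'c'
  14: (14,12) 2 'cb'
  15: (12,6) 3 'cbc'
  16: (6,11) 1 'c'
  17: (11,10) 2 'cc'
  18: (10,8) 1 'c'
  19: (8,2) 0 ''
  20: (2,9) 1 'd'

[0, 2, 1, 0, 1, 3, 1, 2, 1, 2, 2, 1, 0, 1, 2, 3, 1, 2, 1, 0, 1]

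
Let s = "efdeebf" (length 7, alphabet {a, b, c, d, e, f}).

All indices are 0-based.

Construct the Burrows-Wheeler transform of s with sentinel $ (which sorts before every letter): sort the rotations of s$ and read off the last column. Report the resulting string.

rank  rotation  last
    0  $efdeebf  f
    1  bf$efdee  e
    2  deebf$ef  f
    3  ebf$efde  e
    4  eebf$efd  d
    5  efdeebf$  $
    6  f$efdeeb  b
    7  fdeebf$e  e

fefed$be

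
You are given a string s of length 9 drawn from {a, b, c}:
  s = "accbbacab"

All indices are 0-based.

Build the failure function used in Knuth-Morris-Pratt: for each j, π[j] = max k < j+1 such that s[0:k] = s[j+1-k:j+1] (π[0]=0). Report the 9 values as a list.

π[0] = 0
j=1 s[j]='c': π[1]=0 (border '')
j=2 s[j]='c': π[2]=0 (border '')
j=3 s[j]='b': π[3]=0 (border '')
j=4 s[j]='b': π[4]=0 (border '')
j=5 s[j]='a': π[5]=1 (border 'a')
j=6 s[j]='c': π[6]=2 (border 'ac')
j=7 s[j]='a': k: 2→0; π[7]=1 (border 'a')
j=8 s[j]='b': k: 1→0; π[8]=0 (border '')

[0, 0, 0, 0, 0, 1, 2, 1, 0]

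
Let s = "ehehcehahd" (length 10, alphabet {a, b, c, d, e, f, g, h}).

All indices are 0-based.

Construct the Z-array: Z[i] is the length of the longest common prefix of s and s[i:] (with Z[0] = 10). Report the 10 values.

[10, 0, 2, 0, 0, 2, 0, 0, 0, 0]

Z[0]=10
i=1: outside box; Z[1]=0
i=2: outside box; Z[2]=2 grow→box=[2,4)
i=3: min(r-i=1, Z[1]=0)=0; Z[3]=0
i=4: outside box; Z[4]=0
i=5: outside box; Z[5]=2 grow→box=[5,7)
i=6: min(r-i=1, Z[1]=0)=0; Z[6]=0
i=7: outside box; Z[7]=0
i=8: outside box; Z[8]=0
i=9: outside box; Z[9]=0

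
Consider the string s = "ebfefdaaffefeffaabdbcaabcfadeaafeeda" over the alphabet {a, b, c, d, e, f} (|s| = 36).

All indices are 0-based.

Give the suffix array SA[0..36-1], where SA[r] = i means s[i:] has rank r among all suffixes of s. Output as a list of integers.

sorted suffixes:
  #0 SA[0]=35  'a'
  #1 SA[1]=21  'aabcfadeaafeeda'
  #2 SA[2]=15  'aabdbcaabcfadeaafeeda'
  #3 SA[3]=29  'aafeeda'
  #4 SA[4]=6  'aaffefeffaabdbcaabcfadeaafeeda'
  #5 SA[5]=22  'abcfadeaafeeda'
  #6 SA[6]=16  'abdbcaabcfadeaafeeda'
  #7 SA[7]=26  'adeaafeeda'
  #8 SA[8]=30  'afeeda'
  #9 SA[9]=7  'affefeffaabdbcaabcfadeaafeeda'
  #10 SA[10]=19  'bcaabcfadeaafeeda'
  #11 SA[11]=23  'bcfadeaafeeda'
  #12 SA[12]=17  'bdbcaabcfadeaafeeda'
  #13 SA[13]=1  'bfefdaaffefeffaabdbcaabcfadeaafeeda'
  #14 SA[14]=20  'caabcfadeaafeeda'
  #15 SA[15]=24  'cfadeaafeeda'
  #16 SA[16]=34  'da'
  #17 SA[17]=5  'daaffefeffaabdbcaabcfadeaafeeda'
  #18 SA[18]=18  'dbcaabcfadeaafeeda'
  #19 SA[19]=27  'deaafeeda'
  #20 SA[20]=28  'eaafeeda'
  #21 SA[21]=0  'ebfefdaaffefeffaabdbcaabcfadeaafeeda'
  #22 SA[22]=33  'eda'
  #23 SA[23]=32  'eeda'
  #24 SA[24]=3  'efdaaffefeffaabdbcaabcfadeaafeeda'
  #25 SA[25]=10  'efeffaabdbcaabcfadeaafeeda'
  #26 SA[26]=12  'effaabdbcaabcfadeaafeeda'
  #27 SA[27]=14  'faabdbcaabcfadeaafeeda'
  #28 SA[28]=25  'fadeaafeeda'
  #29 SA[29]=4  'fdaaffefeffaabdbcaabcfadeaafeeda'
  #30 SA[30]=31  'feeda'
  #31 SA[31]=2  'fefdaaffefeffaabdbcaabcfadeaafeeda'
  #32 SA[32]=9  'fefeffaabdbcaabcfadeaafeeda'
  #33 SA[33]=11  'feffaabdbcaabcfadeaafeeda'
  #34 SA[34]=13  'ffaabdbcaabcfadeaafeeda'
  #35 SA[35]=8  'ffefeffaabdbcaabcfadeaafeeda'

[35, 21, 15, 29, 6, 22, 16, 26, 30, 7, 19, 23, 17, 1, 20, 24, 34, 5, 18, 27, 28, 0, 33, 32, 3, 10, 12, 14, 25, 4, 31, 2, 9, 11, 13, 8]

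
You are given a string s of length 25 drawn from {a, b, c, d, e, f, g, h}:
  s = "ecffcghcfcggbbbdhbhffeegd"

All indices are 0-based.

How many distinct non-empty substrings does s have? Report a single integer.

rank→(start, suffix):
  0 → (12, 'bbbdhbhffeegd')
  1 → (13, 'bbdhbhffeegd')
  2 → (14, 'bdhbhffeegd')
  3 → (17, 'bhffeegd')
  4 → (7, 'cfcggbbbdhbhffeegd')
  5 → (1, 'cffcghcfcggbbbdhbhffeegd')
  6 → (9, 'cggbbbdhbhffeegd')
  7 → (4, 'cghcfcggbbbdhbhffeegd')
  8 → (24, 'd')
  9 → (15, 'dhbhffeegd')
  10 → (0, 'ecffcghcfcggbbbdhbhffeegd')
  11 → (21, 'eegd')
  12 → (22, 'egd')
  13 → (8, 'fcggbbbdhbhffeegd')
  14 → (3, 'fcghcfcggbbbdhbhffeegd')
  15 → (20, 'feegd')
  16 → (2, 'ffcghcfcggbbbdhbhffeegd')
  17 → (19, 'ffeegd')
  18 → (11, 'gbbbdhbhffeegd')
  19 → (23, 'gd')
  20 → (10, 'ggbbbdhbhffeegd')
  21 → (5, 'ghcfcggbbbdhbhffeegd')
  22 → (16, 'hbhffeegd')
  23 → (6, 'hcfcggbbbdhbhffeegd')
  24 → (18, 'hffeegd')

SA = [12, 13, 14, 17, 7, 1, 9, 4, 24, 15, 0, 21, 22, 8, 3, 20, 2, 19, 11, 23, 10, 5, 16, 6, 18]
[i] adj suffixes → lcp
  [1] 12/13 → 2 ('bb')
  [2] 13/14 → 1 ('b')
  [3] 14/17 → 1 ('b')
  [4] 17/7 → 0 ('')
  [5] 7/1 → 2 ('cf')
  [6] 1/9 → 1 ('c')
  [7] 9/4 → 2 ('cg')
  [8] 4/24 → 0 ('')
  [9] 24/15 → 1 ('d')
  [10] 15/0 → 0 ('')
  [11] 0/21 → 1 ('e')
  [12] 21/22 → 1 ('e')
  [13] 22/8 → 0 ('')
  [14] 8/3 → 3 ('fcg')
  [15] 3/20 → 1 ('f')
  [16] 20/2 → 1 ('f')
  [17] 2/19 → 2 ('ff')
  [18] 19/11 → 0 ('')
  [19] 11/23 → 1 ('g')
  [20] 23/10 → 1 ('g')
  [21] 10/5 → 1 ('g')
  [22] 5/16 → 0 ('')
  [23] 16/6 → 1 ('h')
  [24] 6/18 → 1 ('h')

n(n+1)/2 = 25·26/2 = 325
Σ LCP = 0 + 2 + 1 + 1 + 0 + 2 + 1 + 2 + 0 + 1 + 0 + 1 + 1 + 0 + 3 + 1 + 1 + 2 + 0 + 1 + 1 + 1 + 0 + 1 + 1 = 24
distinct = 325 − 24 = 301

301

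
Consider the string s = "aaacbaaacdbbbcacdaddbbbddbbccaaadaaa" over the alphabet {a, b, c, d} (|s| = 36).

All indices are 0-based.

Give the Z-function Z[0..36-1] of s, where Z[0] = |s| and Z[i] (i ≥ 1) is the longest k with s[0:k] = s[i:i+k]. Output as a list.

[36, 2, 1, 0, 0, 4, 2, 1, 0, 0, 0, 0, 0, 0, 1, 0, 0, 1, 0, 0, 0, 0, 0, 0, 0, 0, 0, 0, 0, 3, 2, 1, 0, 3, 2, 1]

Z[0]=36
i=1: fresh scan; Z[1]=2 extend→box=[1,3)
i=2: min(r-i=1, Z[1]=2)=1; Z[2]=1
i=3: fresh scan; Z[3]=0
i=4: fresh scan; Z[4]=0
i=5: fresh scan; Z[5]=4 extend→box=[5,9)
i=6: min(r-i=3, Z[1]=2)=2; Z[6]=2
i=7: min(r-i=2, Z[2]=1)=1; Z[7]=1
i=8: min(r-i=1, Z[3]=0)=0; Z[8]=0
i=9: fresh scan; Z[9]=0
i=10: fresh scan; Z[10]=0
i=11: fresh scan; Z[11]=0
i=12: fresh scan; Z[12]=0
i=13: fresh scan; Z[13]=0
i=14: fresh scan; Z[14]=1 extend→box=[14,15)
i=15: fresh scan; Z[15]=0
i=16: fresh scan; Z[16]=0
i=17: fresh scan; Z[17]=1 extend→box=[17,18)
i=18: fresh scan; Z[18]=0
i=19: fresh scan; Z[19]=0
i=20: fresh scan; Z[20]=0
i=21: fresh scan; Z[21]=0
i=22: fresh scan; Z[22]=0
i=23: fresh scan; Z[23]=0
i=24: fresh scan; Z[24]=0
i=25: fresh scan; Z[25]=0
i=26: fresh scan; Z[26]=0
i=27: fresh scan; Z[27]=0
i=28: fresh scan; Z[28]=0
i=29: fresh scan; Z[29]=3 extend→box=[29,32)
i=30: min(r-i=2, Z[1]=2)=2; Z[30]=2
i=31: min(r-i=1, Z[2]=1)=1; Z[31]=1
i=32: fresh scan; Z[32]=0
i=33: fresh scan; Z[33]=3 extend→box=[33,36)
i=34: min(r-i=2, Z[1]=2)=2; Z[34]=2
i=35: min(r-i=1, Z[2]=1)=1; Z[35]=1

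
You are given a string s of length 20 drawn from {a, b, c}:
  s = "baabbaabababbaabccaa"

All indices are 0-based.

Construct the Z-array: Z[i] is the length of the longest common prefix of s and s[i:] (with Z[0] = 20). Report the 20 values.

Z[0]=20
i=1: i≥r, start 0; Z[1]=0
i=2: i≥r, start 0; Z[2]=0
i=3: i≥r, start 0; Z[3]=1 scan→box=[3,4)
i=4: i≥r, start 0; Z[4]=4 scan→box=[4,8)
i=5: min(r-i=3, Z[1]=0)=0; Z[5]=0
i=6: min(r-i=2, Z[2]=0)=0; Z[6]=0
i=7: min(r-i=1, Z[3]=1)=1; Z[7]=2 scan→box=[7,9)
i=8: min(r-i=1, Z[1]=0)=0; Z[8]=0
i=9: i≥r, start 0; Z[9]=2 scan→box=[9,11)
i=10: min(r-i=1, Z[1]=0)=0; Z[10]=0
i=11: i≥r, start 0; Z[11]=1 scan→box=[11,12)
i=12: i≥r, start 0; Z[12]=4 scan→box=[12,16)
i=13: min(r-i=3, Z[1]=0)=0; Z[13]=0
i=14: min(r-i=2, Z[2]=0)=0; Z[14]=0
i=15: min(r-i=1, Z[3]=1)=1; Z[15]=1
i=16: i≥r, start 0; Z[16]=0
i=17: i≥r, start 0; Z[17]=0
i=18: i≥r, start 0; Z[18]=0
i=19: i≥r, start 0; Z[19]=0

[20, 0, 0, 1, 4, 0, 0, 2, 0, 2, 0, 1, 4, 0, 0, 1, 0, 0, 0, 0]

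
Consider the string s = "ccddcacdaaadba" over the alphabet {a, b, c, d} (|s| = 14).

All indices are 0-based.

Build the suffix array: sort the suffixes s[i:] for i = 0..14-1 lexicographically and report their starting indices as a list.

rank→(start, suffix):
  0 → (13, 'a')
  1 → (8, 'aaadba')
  2 → (9, 'aadba')
  3 → (5, 'acdaaadba')
  4 → (10, 'adba')
  5 → (12, 'ba')
  6 → (4, 'cacdaaadba')
  7 → (0, 'ccddcacdaaadba')
  8 → (6, 'cdaaadba')
  9 → (1, 'cddcacdaaadba')
  10 → (7, 'daaadba')
  11 → (11, 'dba')
  12 → (3, 'dcacdaaadba')
  13 → (2, 'ddcacdaaadba')

[13, 8, 9, 5, 10, 12, 4, 0, 6, 1, 7, 11, 3, 2]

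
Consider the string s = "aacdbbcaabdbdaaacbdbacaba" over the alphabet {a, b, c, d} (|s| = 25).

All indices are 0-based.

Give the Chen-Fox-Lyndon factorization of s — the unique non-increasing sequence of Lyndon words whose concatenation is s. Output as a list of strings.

["aacdbbc", "aabdbd", "aaacbdbacab", "a"]

emit factor 1: 'aacdbbc' (i=0, period=7)
emit factor 2: 'aabdbd' (i=7, period=6)
emit factor 3: 'aaacbdbacab' (i=13, period=11)
emit factor 4: 'a' (i=24, period=1)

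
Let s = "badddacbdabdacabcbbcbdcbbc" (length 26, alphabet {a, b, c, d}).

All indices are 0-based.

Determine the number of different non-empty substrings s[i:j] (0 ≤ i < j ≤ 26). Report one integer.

rank | idx | suffix
   0 |  14 | abcbbcbdcbbc
   1 |   9 | abdacabcbbcbdcbbc
   2 |  12 | acabcbbcbdcbbc
   3 |   5 | acbdabdacabcbbcbdcbbc
   4 |   1 | adddacbdabdacabcbbcbdcbbc
   5 |   0 | badddacbdabdacabcbbcbdcbbc
   6 |  23 | bbc
   7 |  17 | bbcbdcbbc
   8 |  24 | bc
   9 |  15 | bcbbcbdcbbc
  10 |  18 | bcbdcbbc
  11 |   7 | bdabdacabcbbcbdcbbc
  12 |  10 | bdacabcbbcbdcbbc
  13 |  20 | bdcbbc
  14 |  25 | c
  15 |  13 | cabcbbcbdcbbc
  16 |  22 | cbbc
  17 |  16 | cbbcbdcbbc
  18 |   6 | cbdabdacabcbbcbdcbbc
  19 |  19 | cbdcbbc
  20 |   8 | dabdacabcbbcbdcbbc
  21 |  11 | dacabcbbcbdcbbc
  22 |   4 | dacbdabdacabcbbcbdcbbc
  23 |  21 | dcbbc
  24 |   3 | ddacbdabdacabcbbcbdcbbc
  25 |   2 | dddacbdabdacabcbbcbdcbbc

SA = [14, 9, 12, 5, 1, 0, 23, 17, 24, 15, 18, 7, 10, 20, 25, 13, 22, 16, 6, 19, 8, 11, 4, 21, 3, 2]
[i] adj suffixes → lcp
  [1] 14/9 → 2 ('ab')
  [2] 9/12 → 1 ('a')
  [3] 12/5 → 2 ('ac')
  [4] 5/1 → 1 ('a')
  [5] 1/0 → 0 ('')
  [6] 0/23 → 1 ('b')
  [7] 23/17 → 3 ('bbc')
  [8] 17/24 → 1 ('b')
  [9] 24/15 → 2 ('bc')
  [10] 15/18 → 3 ('bcb')
  [11] 18/7 → 1 ('b')
  [12] 7/10 → 3 ('bda')
  [13] 10/20 → 2 ('bd')
  [14] 20/25 → 0 ('')
  [15] 25/13 → 1 ('c')
  [16] 13/22 → 1 ('c')
  [17] 22/16 → 4 ('cbbc')
  [18] 16/6 → 2 ('cb')
  [19] 6/19 → 3 ('cbd')
  [20] 19/8 → 0 ('')
  [21] 8/11 → 2 ('da')
  [22] 11/4 → 3 ('dac')
  [23] 4/21 → 1 ('d')
  [24] 21/3 → 1 ('d')
  [25] 3/2 → 2 ('dd')

n(n+1)/2 = 26·27/2 = 351
Σ LCP = 0 + 2 + 1 + 2 + 1 + 0 + 1 + 3 + 1 + 2 + 3 + 1 + 3 + 2 + 0 + 1 + 1 + 4 + 2 + 3 + 0 + 2 + 3 + 1 + 1 + 2 = 42
distinct = 351 − 42 = 309

309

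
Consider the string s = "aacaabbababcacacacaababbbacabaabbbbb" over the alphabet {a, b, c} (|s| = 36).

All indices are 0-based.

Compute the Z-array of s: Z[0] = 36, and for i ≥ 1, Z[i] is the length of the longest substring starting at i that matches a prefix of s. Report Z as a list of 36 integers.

[36, 1, 0, 2, 1, 0, 0, 1, 0, 1, 0, 0, 1, 0, 1, 0, 1, 0, 2, 1, 0, 1, 0, 0, 0, 1, 0, 1, 0, 2, 1, 0, 0, 0, 0, 0]

Z[0]=36
i=1: i≥r, start 0; Z[1]=1 grow→box=[1,2)
i=2: i≥r, start 0; Z[2]=0
i=3: i≥r, start 0; Z[3]=2 grow→box=[3,5)
i=4: min(r-i=1, Z[1]=1)=1; Z[4]=1
i=5: i≥r, start 0; Z[5]=0
i=6: i≥r, start 0; Z[6]=0
i=7: i≥r, start 0; Z[7]=1 grow→box=[7,8)
i=8: i≥r, start 0; Z[8]=0
i=9: i≥r, start 0; Z[9]=1 grow→box=[9,10)
i=10: i≥r, start 0; Z[10]=0
i=11: i≥r, start 0; Z[11]=0
i=12: i≥r, start 0; Z[12]=1 grow→box=[12,13)
i=13: i≥r, start 0; Z[13]=0
i=14: i≥r, start 0; Z[14]=1 grow→box=[14,15)
i=15: i≥r, start 0; Z[15]=0
i=16: i≥r, start 0; Z[16]=1 grow→box=[16,17)
i=17: i≥r, start 0; Z[17]=0
i=18: i≥r, start 0; Z[18]=2 grow→box=[18,20)
i=19: min(r-i=1, Z[1]=1)=1; Z[19]=1
i=20: i≥r, start 0; Z[20]=0
i=21: i≥r, start 0; Z[21]=1 grow→box=[21,22)
i=22: i≥r, start 0; Z[22]=0
i=23: i≥r, start 0; Z[23]=0
i=24: i≥r, start 0; Z[24]=0
i=25: i≥r, start 0; Z[25]=1 grow→box=[25,26)
i=26: i≥r, start 0; Z[26]=0
i=27: i≥r, start 0; Z[27]=1 grow→box=[27,28)
i=28: i≥r, start 0; Z[28]=0
i=29: i≥r, start 0; Z[29]=2 grow→box=[29,31)
i=30: min(r-i=1, Z[1]=1)=1; Z[30]=1
i=31: i≥r, start 0; Z[31]=0
i=32: i≥r, start 0; Z[32]=0
i=33: i≥r, start 0; Z[33]=0
i=34: i≥r, start 0; Z[34]=0
i=35: i≥r, start 0; Z[35]=0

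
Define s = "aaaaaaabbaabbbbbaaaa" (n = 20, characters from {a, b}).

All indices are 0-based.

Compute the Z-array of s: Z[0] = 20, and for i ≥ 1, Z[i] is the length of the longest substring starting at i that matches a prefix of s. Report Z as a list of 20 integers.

[20, 6, 5, 4, 3, 2, 1, 0, 0, 2, 1, 0, 0, 0, 0, 0, 4, 3, 2, 1]

Z[0]=20
i=1: i≥r, start 0; Z[1]=6 extend→box=[1,7)
i=2: min(r-i=5, Z[1]=6)=5; Z[2]=5
i=3: min(r-i=4, Z[2]=5)=4; Z[3]=4
i=4: min(r-i=3, Z[3]=4)=3; Z[4]=3
i=5: min(r-i=2, Z[4]=3)=2; Z[5]=2
i=6: min(r-i=1, Z[5]=2)=1; Z[6]=1
i=7: i≥r, start 0; Z[7]=0
i=8: i≥r, start 0; Z[8]=0
i=9: i≥r, start 0; Z[9]=2 extend→box=[9,11)
i=10: min(r-i=1, Z[1]=6)=1; Z[10]=1
i=11: i≥r, start 0; Z[11]=0
i=12: i≥r, start 0; Z[12]=0
i=13: i≥r, start 0; Z[13]=0
i=14: i≥r, start 0; Z[14]=0
i=15: i≥r, start 0; Z[15]=0
i=16: i≥r, start 0; Z[16]=4 extend→box=[16,20)
i=17: min(r-i=3, Z[1]=6)=3; Z[17]=3
i=18: min(r-i=2, Z[2]=5)=2; Z[18]=2
i=19: min(r-i=1, Z[3]=4)=1; Z[19]=1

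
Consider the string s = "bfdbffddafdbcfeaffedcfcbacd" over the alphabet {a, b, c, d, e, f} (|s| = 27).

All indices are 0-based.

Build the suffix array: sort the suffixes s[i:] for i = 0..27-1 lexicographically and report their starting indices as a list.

[24, 8, 15, 23, 11, 0, 3, 22, 25, 20, 12, 26, 7, 10, 2, 19, 6, 14, 18, 21, 9, 1, 5, 13, 17, 4, 16]

sorted suffixes:
  #0 SA[0]=24  'acd'
  #1 SA[1]=8  'afdbcfeaffedcfcbacd'
  #2 SA[2]=15  'affedcfcbacd'
  #3 SA[3]=23  'bacd'
  #4 SA[4]=11  'bcfeaffedcfcbacd'
  #5 SA[5]=0  'bfdbffddafdbcfeaffedcfcbacd'
  #6 SA[6]=3  'bffddafdbcfeaffedcfcbacd'
  #7 SA[7]=22  'cbacd'
  #8 SA[8]=25  'cd'
  #9 SA[9]=20  'cfcbacd'
  #10 SA[10]=12  'cfeaffedcfcbacd'
  #11 SA[11]=26  'd'
  #12 SA[12]=7  'dafdbcfeaffedcfcbacd'
  #13 SA[13]=10  'dbcfeaffedcfcbacd'
  #14 SA[14]=2  'dbffddafdbcfeaffedcfcbacd'
  #15 SA[15]=19  'dcfcbacd'
  #16 SA[16]=6  'ddafdbcfeaffedcfcbacd'
  #17 SA[17]=14  'eaffedcfcbacd'
  #18 SA[18]=18  'edcfcbacd'
  #19 SA[19]=21  'fcbacd'
  #20 SA[20]=9  'fdbcfeaffedcfcbacd'
  #21 SA[21]=1  'fdbffddafdbcfeaffedcfcbacd'
  #22 SA[22]=5  'fddafdbcfeaffedcfcbacd'
  #23 SA[23]=13  'feaffedcfcbacd'
  #24 SA[24]=17  'fedcfcbacd'
  #25 SA[25]=4  'ffddafdbcfeaffedcfcbacd'
  #26 SA[26]=16  'ffedcfcbacd'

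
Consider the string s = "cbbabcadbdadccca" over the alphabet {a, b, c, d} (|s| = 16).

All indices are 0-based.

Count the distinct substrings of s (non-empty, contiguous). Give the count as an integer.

121

sorted suffixes:
  #0 SA[0]=15  'a'
  #1 SA[1]=3  'abcadbdadccca'
  #2 SA[2]=6  'adbdadccca'
  #3 SA[3]=10  'adccca'
  #4 SA[4]=2  'babcadbdadccca'
  #5 SA[5]=1  'bbabcadbdadccca'
  #6 SA[6]=4  'bcadbdadccca'
  #7 SA[7]=8  'bdadccca'
  #8 SA[8]=14  'ca'
  #9 SA[9]=5  'cadbdadccca'
  #10 SA[10]=0  'cbbabcadbdadccca'
  #11 SA[11]=13  'cca'
  #12 SA[12]=12  'ccca'
  #13 SA[13]=9  'dadccca'
  #14 SA[14]=7  'dbdadccca'
  #15 SA[15]=11  'dccca'

SA = [15, 3, 6, 10, 2, 1, 4, 8, 14, 5, 0, 13, 12, 9, 7, 11]
i: (SA[i-1],SA[i]) lcp shared
  1: (15,3) 1 'a'
  2: (3,6) 1 'a'
  3: (6,10) 2 'ad'
  4: (10,2) 0 ''
  5: (2,1) 1 'b'
  6: (1,4) 1 'b'
  7: (4,8) 1 'b'
  8: (8,14) 0 ''
  9: (14,5) 2 'ca'
  10: (5,0) 1 'c'
  11: (0,13) 1 'c'
  12: (13,12) 2 'cc'
  13: (12,9) 0 ''
  14: (9,7) 1 'd'
  15: (7,11) 1 'd'

n(n+1)/2 = 16·17/2 = 136
Σ LCP = 0 + 1 + 1 + 2 + 0 + 1 + 1 + 1 + 0 + 2 + 1 + 1 + 2 + 0 + 1 + 1 = 15
distinct = 136 − 15 = 121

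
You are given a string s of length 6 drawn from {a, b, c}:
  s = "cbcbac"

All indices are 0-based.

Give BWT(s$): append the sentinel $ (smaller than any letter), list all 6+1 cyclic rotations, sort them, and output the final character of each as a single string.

cbccab$

rank  rotation last
    0  $cbcbac  c
    1  ac$cbcb  b
    2  bac$cbc  c
    3  bcbac$c  c
    4  c$cbcba  a
    5  cbac$cb  b
    6  cbcbac$  $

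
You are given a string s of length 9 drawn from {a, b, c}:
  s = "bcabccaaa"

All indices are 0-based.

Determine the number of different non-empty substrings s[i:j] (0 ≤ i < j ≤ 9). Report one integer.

36

sorted suffixes:
  #0 SA[0]=8  'a'
  #1 SA[1]=7  'aa'
  #2 SA[2]=6  'aaa'
  #3 SA[3]=2  'abccaaa'
  #4 SA[4]=0  'bcabccaaa'
  #5 SA[5]=3  'bccaaa'
  #6 SA[6]=5  'caaa'
  #7 SA[7]=1  'cabccaaa'
  #8 SA[8]=4  'ccaaa'

SA = [8, 7, 6, 2, 0, 3, 5, 1, 4]
[i] adj suffixes → lcp
  [1] 8/7 → 1 ('a')
  [2] 7/6 → 2 ('aa')
  [3] 6/2 → 1 ('a')
  [4] 2/0 → 0 ('')
  [5] 0/3 → 2 ('bc')
  [6] 3/5 → 0 ('')
  [7] 5/1 → 2 ('ca')
  [8] 1/4 → 1 ('c')

n(n+1)/2 = 9·10/2 = 45
Σ LCP = 0 + 1 + 2 + 1 + 0 + 2 + 0 + 2 + 1 = 9
distinct = 45 − 9 = 36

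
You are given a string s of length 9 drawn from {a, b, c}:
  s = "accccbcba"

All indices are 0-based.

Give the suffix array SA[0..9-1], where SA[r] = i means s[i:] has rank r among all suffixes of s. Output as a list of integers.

rank→(start, suffix):
  0 → (8, 'a')
  1 → (0, 'accccbcba')
  2 → (7, 'ba')
  3 → (5, 'bcba')
  4 → (6, 'cba')
  5 → (4, 'cbcba')
  6 → (3, 'ccbcba')
  7 → (2, 'cccbcba')
  8 → (1, 'ccccbcba')

[8, 0, 7, 5, 6, 4, 3, 2, 1]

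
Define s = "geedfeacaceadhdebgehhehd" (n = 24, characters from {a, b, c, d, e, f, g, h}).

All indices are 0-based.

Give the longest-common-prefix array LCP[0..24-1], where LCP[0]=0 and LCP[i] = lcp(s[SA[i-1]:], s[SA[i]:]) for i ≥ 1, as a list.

sorted suffixes:
  #0 SA[0]=6  'acaceadhdebgehhehd'
  #1 SA[1]=8  'aceadhdebgehhehd'
  #2 SA[2]=11  'adhdebgehhehd'
  #3 SA[3]=16  'bgehhehd'
  #4 SA[4]=7  'caceadhdebgehhehd'
  #5 SA[5]=9  'ceadhdebgehhehd'
  #6 SA[6]=23  'd'
  #7 SA[7]=14  'debgehhehd'
  #8 SA[8]=3  'dfeacaceadhdebgehhehd'
  #9 SA[9]=12  'dhdebgehhehd'
  #10 SA[10]=5  'eacaceadhdebgehhehd'
  #11 SA[11]=10  'eadhdebgehhehd'
  #12 SA[12]=15  'ebgehhehd'
  #13 SA[13]=2  'edfeacaceadhdebgehhehd'
  #14 SA[14]=1  'eedfeacaceadhdebgehhehd'
  #15 SA[15]=21  'ehd'
  #16 SA[16]=18  'ehhehd'
  #17 SA[17]=4  'feacaceadhdebgehhehd'
  #18 SA[18]=0  'geedfeacaceadhdebgehhehd'
  #19 SA[19]=17  'gehhehd'
  #20 SA[20]=22  'hd'
  #21 SA[21]=13  'hdebgehhehd'
  #22 SA[22]=20  'hehd'
  #23 SA[23]=19  'hhehd'

SA = [6, 8, 11, 16, 7, 9, 23, 14, 3, 12, 5, 10, 15, 2, 1, 21, 18, 4, 0, 17, 22, 13, 20, 19]
[i] adj suffixes → lcp
  [1] 6/8 → 2 ('ac')
  [2] 8/11 → 1 ('a')
  [3] 11/16 → 0 ('')
  [4] 16/7 → 0 ('')
  [5] 7/9 → 1 ('c')
  [6] 9/23 → 0 ('')
  [7] 23/14 → 1 ('d')
  [8] 14/3 → 1 ('d')
  [9] 3/12 → 1 ('d')
  [10] 12/5 → 0 ('')
  [11] 5/10 → 2 ('ea')
  [12] 10/15 → 1 ('e')
  [13] 15/2 → 1 ('e')
  [14] 2/1 → 1 ('e')
  [15] 1/21 → 1 ('e')
  [16] 21/18 → 2 ('eh')
  [17] 18/4 → 0 ('')
  [18] 4/0 → 0 ('')
  [19] 0/17 → 2 ('ge')
  [20] 17/22 → 0 ('')
  [21] 22/13 → 2 ('hd')
  [22] 13/20 → 1 ('h')
  [23] 20/19 → 1 ('h')

[0, 2, 1, 0, 0, 1, 0, 1, 1, 1, 0, 2, 1, 1, 1, 1, 2, 0, 0, 2, 0, 2, 1, 1]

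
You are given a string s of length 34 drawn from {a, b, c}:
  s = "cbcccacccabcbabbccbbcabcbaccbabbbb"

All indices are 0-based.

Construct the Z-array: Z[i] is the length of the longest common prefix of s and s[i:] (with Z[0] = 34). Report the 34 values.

Z[0]=34
i=1: fresh scan; Z[1]=0
i=2: fresh scan; Z[2]=1 extend→box=[2,3)
i=3: fresh scan; Z[3]=1 extend→box=[3,4)
i=4: fresh scan; Z[4]=1 extend→box=[4,5)
i=5: fresh scan; Z[5]=0
i=6: fresh scan; Z[6]=1 extend→box=[6,7)
i=7: fresh scan; Z[7]=1 extend→box=[7,8)
i=8: fresh scan; Z[8]=1 extend→box=[8,9)
i=9: fresh scan; Z[9]=0
i=10: fresh scan; Z[10]=0
i=11: fresh scan; Z[11]=2 extend→box=[11,13)
i=12: min(r-i=1, Z[1]=0)=0; Z[12]=0
i=13: fresh scan; Z[13]=0
i=14: fresh scan; Z[14]=0
i=15: fresh scan; Z[15]=0
i=16: fresh scan; Z[16]=1 extend→box=[16,17)
i=17: fresh scan; Z[17]=2 extend→box=[17,19)
i=18: min(r-i=1, Z[1]=0)=0; Z[18]=0
i=19: fresh scan; Z[19]=0
i=20: fresh scan; Z[20]=1 extend→box=[20,21)
i=21: fresh scan; Z[21]=0
i=22: fresh scan; Z[22]=0
i=23: fresh scan; Z[23]=2 extend→box=[23,25)
i=24: min(r-i=1, Z[1]=0)=0; Z[24]=0
i=25: fresh scan; Z[25]=0
i=26: fresh scan; Z[26]=1 extend→box=[26,27)
i=27: fresh scan; Z[27]=2 extend→box=[27,29)
i=28: min(r-i=1, Z[1]=0)=0; Z[28]=0
i=29: fresh scan; Z[29]=0
i=30: fresh scan; Z[30]=0
i=31: fresh scan; Z[31]=0
i=32: fresh scan; Z[32]=0
i=33: fresh scan; Z[33]=0

[34, 0, 1, 1, 1, 0, 1, 1, 1, 0, 0, 2, 0, 0, 0, 0, 1, 2, 0, 0, 1, 0, 0, 2, 0, 0, 1, 2, 0, 0, 0, 0, 0, 0]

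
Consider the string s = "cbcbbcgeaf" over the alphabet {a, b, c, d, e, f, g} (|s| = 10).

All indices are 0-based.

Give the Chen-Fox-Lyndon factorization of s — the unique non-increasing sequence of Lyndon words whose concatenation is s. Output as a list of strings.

emit factor 1: 'c' (i=0, period=1)
emit factor 2: 'bc' (i=1, period=2)
emit factor 3: 'bbcge' (i=3, period=5)
emit factor 4: 'af' (i=8, period=2)

["c", "bc", "bbcge", "af"]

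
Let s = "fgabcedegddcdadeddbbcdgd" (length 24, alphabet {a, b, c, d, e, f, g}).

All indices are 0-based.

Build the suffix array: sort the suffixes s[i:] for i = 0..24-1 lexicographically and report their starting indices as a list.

rank→(start, suffix):
  0 → (2, 'abcedegddcdadeddbbcdgd')
  1 → (13, 'adeddbbcdgd')
  2 → (18, 'bbcdgd')
  3 → (19, 'bcdgd')
  4 → (3, 'bcedegddcdadeddbbcdgd')
  5 → (11, 'cdadeddbbcdgd')
  6 → (20, 'cdgd')
  7 → (4, 'cedegddcdadeddbbcdgd')
  8 → (23, 'd')
  9 → (12, 'dadeddbbcdgd')
  10 → (17, 'dbbcdgd')
  11 → (10, 'dcdadeddbbcdgd')
  12 → (16, 'ddbbcdgd')
  13 → (9, 'ddcdadeddbbcdgd')
  14 → (14, 'deddbbcdgd')
  15 → (6, 'degddcdadeddbbcdgd')
  16 → (21, 'dgd')
  17 → (15, 'eddbbcdgd')
  18 → (5, 'edegddcdadeddbbcdgd')
  19 → (7, 'egddcdadeddbbcdgd')
  20 → (0, 'fgabcedegddcdadeddbbcdgd')
  21 → (1, 'gabcedegddcdadeddbbcdgd')
  22 → (22, 'gd')
  23 → (8, 'gddcdadeddbbcdgd')

[2, 13, 18, 19, 3, 11, 20, 4, 23, 12, 17, 10, 16, 9, 14, 6, 21, 15, 5, 7, 0, 1, 22, 8]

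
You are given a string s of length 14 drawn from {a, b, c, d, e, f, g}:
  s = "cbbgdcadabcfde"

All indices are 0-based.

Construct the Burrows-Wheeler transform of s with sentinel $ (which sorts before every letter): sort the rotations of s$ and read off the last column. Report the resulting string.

edccabd$bagfdcb

rank  rotation         last
    0  $cbbgdcadabcfde  e
    1  abcfde$cbbgdcad  d
    2  adabcfde$cbbgdc  c
    3  bbgdcadabcfde$c  c
    4  bcfde$cbbgdcada  a
    5  bgdcadabcfde$cb  b
    6  cadabcfde$cbbgd  d
    7  cbbgdcadabcfde$  $
    8  cfde$cbbgdcadab  b
    9  dabcfde$cbbgdca  a
   10  dcadabcfde$cbbg  g
   11  de$cbbgdcadabcf  f
   12  e$cbbgdcadabcfd  d
   13  fde$cbbgdcadabc  c
   14  gdcadabcfde$cbb  b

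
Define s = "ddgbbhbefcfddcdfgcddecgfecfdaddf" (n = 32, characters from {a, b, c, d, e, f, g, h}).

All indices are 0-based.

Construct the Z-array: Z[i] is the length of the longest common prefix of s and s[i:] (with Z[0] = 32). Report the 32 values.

[32, 1, 0, 0, 0, 0, 0, 0, 0, 0, 0, 2, 1, 0, 1, 0, 0, 0, 2, 1, 0, 0, 0, 0, 0, 0, 0, 1, 0, 2, 1, 0]

Z[0]=32
i=1: outside box; Z[1]=1 scan→box=[1,2)
i=2: outside box; Z[2]=0
i=3: outside box; Z[3]=0
i=4: outside box; Z[4]=0
i=5: outside box; Z[5]=0
i=6: outside box; Z[6]=0
i=7: outside box; Z[7]=0
i=8: outside box; Z[8]=0
i=9: outside box; Z[9]=0
i=10: outside box; Z[10]=0
i=11: outside box; Z[11]=2 scan→box=[11,13)
i=12: min(r-i=1, Z[1]=1)=1; Z[12]=1
i=13: outside box; Z[13]=0
i=14: outside box; Z[14]=1 scan→box=[14,15)
i=15: outside box; Z[15]=0
i=16: outside box; Z[16]=0
i=17: outside box; Z[17]=0
i=18: outside box; Z[18]=2 scan→box=[18,20)
i=19: min(r-i=1, Z[1]=1)=1; Z[19]=1
i=20: outside box; Z[20]=0
i=21: outside box; Z[21]=0
i=22: outside box; Z[22]=0
i=23: outside box; Z[23]=0
i=24: outside box; Z[24]=0
i=25: outside box; Z[25]=0
i=26: outside box; Z[26]=0
i=27: outside box; Z[27]=1 scan→box=[27,28)
i=28: outside box; Z[28]=0
i=29: outside box; Z[29]=2 scan→box=[29,31)
i=30: min(r-i=1, Z[1]=1)=1; Z[30]=1
i=31: outside box; Z[31]=0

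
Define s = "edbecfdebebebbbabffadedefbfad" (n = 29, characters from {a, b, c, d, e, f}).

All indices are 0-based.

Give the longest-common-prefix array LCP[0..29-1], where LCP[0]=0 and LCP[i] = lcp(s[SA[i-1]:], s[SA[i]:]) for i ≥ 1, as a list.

sorted suffixes:
  #0 SA[0]=15  'abffadedefbfad'
  #1 SA[1]=27  'ad'
  #2 SA[2]=19  'adedefbfad'
  #3 SA[3]=14  'babffadedefbfad'
  #4 SA[4]=13  'bbabffadedefbfad'
  #5 SA[5]=12  'bbbabffadedefbfad'
  #6 SA[6]=10  'bebbbabffadedefbfad'
  #7 SA[7]=8  'bebebbbabffadedefbfad'
  #8 SA[8]=2  'becfdebebebbbabffadedefbfad'
  #9 SA[9]=25  'bfad'
  #10 SA[10]=16  'bffadedefbfad'
  #11 SA[11]=4  'cfdebebebbbabffadedefbfad'
  #12 SA[12]=28  'd'
  #13 SA[13]=1  'dbecfdebebebbbabffadedefbfad'
  #14 SA[14]=6  'debebebbbabffadedefbfad'
  #15 SA[15]=20  'dedefbfad'
  #16 SA[16]=22  'defbfad'
  #17 SA[17]=11  'ebbbabffadedefbfad'
  #18 SA[18]=9  'ebebbbabffadedefbfad'
  #19 SA[19]=7  'ebebebbbabffadedefbfad'
  #20 SA[20]=3  'ecfdebebebbbabffadedefbfad'
  #21 SA[21]=0  'edbecfdebebebbbabffadedefbfad'
  #22 SA[22]=21  'edefbfad'
  #23 SA[23]=23  'efbfad'
  #24 SA[24]=26  'fad'
  #25 SA[25]=18  'fadedefbfad'
  #26 SA[26]=24  'fbfad'
  #27 SA[27]=5  'fdebebebbbabffadedefbfad'
  #28 SA[28]=17  'ffadedefbfad'

SA = [15, 27, 19, 14, 13, 12, 10, 8, 2, 25, 16, 4, 28, 1, 6, 20, 22, 11, 9, 7, 3, 0, 21, 23, 26, 18, 24, 5, 17]
i: (SA[i-1],SA[i]) lcp shared
  1: (15,27) 1 'a'
  2: (27,19) 2 'ad'
  3: (19,14) 0 ''
  4: (14,13) 1 'b'
  5: (13,12) 2 'bb'
  6: (12,10) 1 'b'
  7: (10,8) 3 'beb'
  8: (8,2) 2 'be'
  9: (2,25) 1 'b'
  10: (25,16) 2 'bf'
  11: (16,4) 0 ''
  12: (4,28) 0 ''
  13: (28,1) 1 'd'
  14: (1,6) 1 'd'
  15: (6,20) 2 'de'
  16: (20,22) 2 'de'
  17: (22,11) 0 ''
  18: (11,9) 2 'eb'
  19: (9,7) 4 'ebeb'
  20: (7,3) 1 'e'
  21: (3,0) 1 'e'
  22: (0,21) 2 'ed'
  23: (21,23) 1 'e'
  24: (23,26) 0 ''
  25: (26,18) 3 'fad'
  26: (18,24) 1 'f'
  27: (24,5) 1 'f'
  28: (5,17) 1 'f'

[0, 1, 2, 0, 1, 2, 1, 3, 2, 1, 2, 0, 0, 1, 1, 2, 2, 0, 2, 4, 1, 1, 2, 1, 0, 3, 1, 1, 1]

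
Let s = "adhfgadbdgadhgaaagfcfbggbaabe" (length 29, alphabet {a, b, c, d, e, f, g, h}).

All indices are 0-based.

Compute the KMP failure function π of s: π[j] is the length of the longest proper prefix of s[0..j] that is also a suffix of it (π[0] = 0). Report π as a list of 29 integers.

[0, 0, 0, 0, 0, 1, 2, 0, 0, 0, 1, 2, 3, 0, 1, 1, 1, 0, 0, 0, 0, 0, 0, 0, 0, 1, 1, 0, 0]

π[0] = 0
j=1 s[j]='d': π[1]=0 (border '')
j=2 s[j]='h': π[2]=0 (border '')
j=3 s[j]='f': π[3]=0 (border '')
j=4 s[j]='g': π[4]=0 (border '')
j=5 s[j]='a': π[5]=1 (border 'a')
j=6 s[j]='d': π[6]=2 (border 'ad')
j=7 s[j]='b': k: 2→0; π[7]=0 (border '')
j=8 s[j]='d': π[8]=0 (border '')
j=9 s[j]='g': π[9]=0 (border '')
j=10 s[j]='a': π[10]=1 (border 'a')
j=11 s[j]='d': π[11]=2 (border 'ad')
j=12 s[j]='h': π[12]=3 (border 'adh')
j=13 s[j]='g': k: 3→0; π[13]=0 (border '')
j=14 s[j]='a': π[14]=1 (border 'a')
j=15 s[j]='a': k: 1→0; π[15]=1 (border 'a')
j=16 s[j]='a': k: 1→0; π[16]=1 (border 'a')
j=17 s[j]='g': k: 1→0; π[17]=0 (border '')
j=18 s[j]='f': π[18]=0 (border '')
j=19 s[j]='c': π[19]=0 (border '')
j=20 s[j]='f': π[20]=0 (border '')
j=21 s[j]='b': π[21]=0 (border '')
j=22 s[j]='g': π[22]=0 (border '')
j=23 s[j]='g': π[23]=0 (border '')
j=24 s[j]='b': π[24]=0 (border '')
j=25 s[j]='a': π[25]=1 (border 'a')
j=26 s[j]='a': k: 1→0; π[26]=1 (border 'a')
j=27 s[j]='b': k: 1→0; π[27]=0 (border '')
j=28 s[j]='e': π[28]=0 (border '')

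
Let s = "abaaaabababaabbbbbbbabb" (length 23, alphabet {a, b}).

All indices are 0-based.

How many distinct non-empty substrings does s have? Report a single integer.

sorted suffixes:
  #0 SA[0]=2  'aaaabababaabbbbbbbabb'
  #1 SA[1]=3  'aaabababaabbbbbbbabb'
  #2 SA[2]=4  'aabababaabbbbbbbabb'
  #3 SA[3]=11  'aabbbbbbbabb'
  #4 SA[4]=0  'abaaaabababaabbbbbbbabb'
  #5 SA[5]=9  'abaabbbbbbbabb'
  #6 SA[6]=7  'ababaabbbbbbbabb'
  #7 SA[7]=5  'abababaabbbbbbbabb'
  #8 SA[8]=20  'abb'
  #9 SA[9]=12  'abbbbbbbabb'
  #10 SA[10]=22  'b'
  #11 SA[11]=1  'baaaabababaabbbbbbbabb'
  #12 SA[12]=10  'baabbbbbbbabb'
  #13 SA[13]=8  'babaabbbbbbbabb'
  #14 SA[14]=6  'bababaabbbbbbbabb'
  #15 SA[15]=19  'babb'
  #16 SA[16]=21  'bb'
  #17 SA[17]=18  'bbabb'
  #18 SA[18]=17  'bbbabb'
  #19 SA[19]=16  'bbbbabb'
  #20 SA[20]=15  'bbbbbabb'
  #21 SA[21]=14  'bbbbbbabb'
  #22 SA[22]=13  'bbbbbbbabb'

SA = [2, 3, 4, 11, 0, 9, 7, 5, 20, 12, 22, 1, 10, 8, 6, 19, 21, 18, 17, 16, 15, 14, 13]
rank  pair      lcp
   1  s[2:],s[3:]  3  'aaa'
   2  s[3:],s[4:]  2  'aa'
   3  s[4:],s[11:]  3  'aab'
   4  s[11:],s[0:]  1  'a'
   5  s[0:],s[9:]  4  'abaa'
   6  s[9:],s[7:]  3  'aba'
   7  s[7:],s[5:]  5  'ababa'
   8  s[5:],s[20:]  2  'ab'
   9  s[20:],s[12:]  3  'abb'
  10  s[12:],s[22:]  0  ''
  11  s[22:],s[1:]  1  'b'
  12  s[1:],s[10:]  3  'baa'
  13  s[10:],s[8:]  2  'ba'
  14  s[8:],s[6:]  4  'baba'
  15  s[6:],s[19:]  3  'bab'
  16  s[19:],s[21:]  1  'b'
  17  s[21:],s[18:]  2  'bb'
  18  s[18:],s[17:]  2  'bb'
  19  s[17:],s[16:]  3  'bbb'
  20  s[16:],s[15:]  4  'bbbb'
  21  s[15:],s[14:]  5  'bbbbb'
  22  s[14:],s[13:]  6  'bbbbbb'

n(n+1)/2 = 23·24/2 = 276
Σ LCP = 0 + 3 + 2 + 3 + 1 + 4 + 3 + 5 + 2 + 3 + 0 + 1 + 3 + 2 + 4 + 3 + 1 + 2 + 2 + 3 + 4 + 5 + 6 = 62
distinct = 276 − 62 = 214

214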